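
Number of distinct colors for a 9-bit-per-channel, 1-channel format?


Total bits = 9 bits/channel × 1 channels = 9 bits
Distinct colors = 2^9
= 512 colors


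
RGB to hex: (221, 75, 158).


R = 221 → DD (hex)
G = 75 → 4B (hex)
B = 158 → 9E (hex)
Hex = #DD4B9E


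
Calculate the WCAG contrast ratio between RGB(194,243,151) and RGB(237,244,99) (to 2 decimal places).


Linearize each sRGB channel c=v/255: c/12.92 if c ≤ 0.04045 else ((c+0.055)/1.055)^2.4
L = 0.2126×R_lin + 0.7152×G_lin + 0.0722×B_lin
Color 1 (194,243,151):
  R=194: 194/255≈0.7608 > 0.04045 → ((0.7608+0.055)/1.055)^2.4 ≈ 0.53948
  G=243: 243/255≈0.9529 > 0.04045 → ((0.9529+0.055)/1.055)^2.4 ≈ 0.89627
  B=151: 151/255≈0.5922 > 0.04045 → ((0.5922+0.055)/1.055)^2.4 ≈ 0.30947
  L1 = 0.2126×0.53948 + 0.7152×0.89627 + 0.0722×0.30947 ≈ 0.77805
Color 2 (237,244,99):
  R=237: 237/255≈0.9294 > 0.04045 → ((0.9294+0.055)/1.055)^2.4 ≈ 0.84687
  G=244: 244/255≈0.9569 > 0.04045 → ((0.9569+0.055)/1.055)^2.4 ≈ 0.90466
  B=99: 99/255≈0.3882 > 0.04045 → ((0.3882+0.055)/1.055)^2.4 ≈ 0.12477
  L2 = 0.2126×0.84687 + 0.7152×0.90466 + 0.0722×0.12477 ≈ 0.83607
Lighter = 0.83607, Darker = 0.77805
Ratio = (L_lighter + 0.05) / (L_darker + 0.05)
Ratio = (0.83607 + 0.05) / (0.77805 + 0.05) = 0.88607 / 0.82805 ≈ 1.0701
Ratio ≈ 1.07:1


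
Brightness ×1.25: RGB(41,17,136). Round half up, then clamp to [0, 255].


Multiply each channel by 1.25, round half up, clamp to [0, 255]
R: 41×1.25 = 51.25 → round → 51
G: 17×1.25 = 21.25 → round → 21
B: 136×1.25 = 170
= RGB(51, 21, 170)


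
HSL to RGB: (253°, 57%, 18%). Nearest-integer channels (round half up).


H=253°, S=0.57, L=0.18
C = (1-|2L-1|)×S = (1-|-0.64|)×0.57 = 0.2052
H' = H/60 = 253/60 ≈ 4.2167; X = C×(1-|H' mod 2 - 1|) = 0.04446
m = L - C/2 = 0.18 - 0.1026 = 0.0774
Sector ⌊H'⌋ = 4 → (R',G',B') = (0.04446, 0.0, 0.2052)
RGB = ((R'+m)×255, (G'+m)×255, (B'+m)×255) = (31.0743, 19.737, 72.063)
Round half up → RGB(31, 20, 72)


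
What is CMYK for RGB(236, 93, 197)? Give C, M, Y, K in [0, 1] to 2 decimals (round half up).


R'=236/255≈0.9255, G'=93/255≈0.3647, B'=197/255≈0.7725
K = 1 - max(R',G',B') = 1 - 236/255 = 19/255 = 0.07450… → 0.07
(1-R'-K)/(1-K) simplifies to (max-R)/max with max = 236:
C = (236-236)/236 = 0/236 = 0 → 0.00
M = (236-93)/236 = 143/236 = 0.60593… → 0.61
Y = (236-197)/236 = 39/236 = 0.16525… → 0.17
= CMYK(0.00, 0.61, 0.17, 0.07)


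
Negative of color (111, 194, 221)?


Invert: (255-R, 255-G, 255-B)
R: 255-111 = 144
G: 255-194 = 61
B: 255-221 = 34
= RGB(144, 61, 34)


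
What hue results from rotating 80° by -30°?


New hue = (H + rotation) mod 360
New hue = (80 -30) mod 360
= 50 mod 360
= 50°


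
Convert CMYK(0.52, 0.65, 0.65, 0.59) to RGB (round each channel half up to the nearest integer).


R = 255 × (1-C) × (1-K) = 255 × 0.48 × 0.41 = 50.184 → 50
G = 255 × (1-M) × (1-K) = 255 × 0.35 × 0.41 = 36.5925 → 37
B = 255 × (1-Y) × (1-K) = 255 × 0.35 × 0.41 = 36.5925 → 37
= RGB(50, 37, 37)


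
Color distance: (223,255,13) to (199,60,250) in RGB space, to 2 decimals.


d = √[(R₁-R₂)² + (G₁-G₂)² + (B₁-B₂)²]
d = √[(223-199)² + (255-60)² + (13-250)²]
d = √[576 + 38025 + 56169]
d = √94770
d ≈ 307.85


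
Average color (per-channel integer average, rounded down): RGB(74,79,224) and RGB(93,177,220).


Midpoint: each channel = ⌊(C₁+C₂)/2⌋
R: ⌊(74+93)/2⌋ = 83
G: ⌊(79+177)/2⌋ = 128
B: ⌊(224+220)/2⌋ = 222
= RGB(83, 128, 222)


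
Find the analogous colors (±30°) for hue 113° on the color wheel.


Base hue: 113°
Left analog: (113 - 30) mod 360 = 83°
Right analog: (113 + 30) mod 360 = 143°
Analogous hues = 83° and 143°


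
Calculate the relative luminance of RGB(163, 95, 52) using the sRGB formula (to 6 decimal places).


Linearize each channel (sRGB transfer function): c = v/255; c_lin = c/12.92 if c ≤ 0.04045, else ((c+0.055)/1.055)^2.4
  R: 163/255 ≈ 0.639216 > 0.04045 → ((0.639216+0.055)/1.055)^2.4 ≈ 0.366253
  G: 95/255 ≈ 0.372549 > 0.04045 → ((0.372549+0.055)/1.055)^2.4 ≈ 0.114435
  B: 52/255 ≈ 0.203922 > 0.04045 → ((0.203922+0.055)/1.055)^2.4 ≈ 0.034340
R_lin = 0.366253, G_lin = 0.114435, B_lin = 0.034340
L = 0.2126×R + 0.7152×G + 0.0722×B
L = 0.2126×0.366253 + 0.7152×0.114435 + 0.0722×0.034340
L ≈ 0.162189


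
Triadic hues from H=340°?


Triadic: equally spaced at 120° intervals
H1 = 340°
H2 = (340 + 120) mod 360 = 100°
H3 = (340 + 240) mod 360 = 220°
Triadic = 340°, 100°, 220°


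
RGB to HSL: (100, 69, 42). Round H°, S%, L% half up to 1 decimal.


Normalize: R'=100/255≈0.3922, G'=69/255≈0.2706, B'=42/255≈0.1647
Max=100/255, Min=42/255, Δ=Max-Min=58/255
L = (Max+Min)/2 = (100+42)/510 = 142/510 = 0.27843… → L = 27.8%
L ≤ 0.5 → S = Δ/(Max+Min) = 58/(100+42) = 58/142 = 0.40845… → S = 40.8%
(the 1/255 factors cancel in S and H, so raw channel differences can be used)
Max is R' → H = 60 × (((G-B)/Δ) mod 6) = 60 × (((69-42)/58) mod 6)
  27/58 = 0.4655…
  H = 60 × 0.4655… = 27.931…° → H = 27.9°
= HSL(27.9°, 40.8%, 27.8%)


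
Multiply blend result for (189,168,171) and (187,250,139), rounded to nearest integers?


Multiply: C = A×B/255, rounded to nearest integer
R: 189×187/255 = 35343/255 ≈ 138.600 → 139
G: 168×250/255 = 42000/255 ≈ 164.706 → 165
B: 171×139/255 = 23769/255 ≈ 93.212 → 93
= RGB(139, 165, 93)


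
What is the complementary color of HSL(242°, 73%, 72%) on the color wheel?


Complement = opposite side of color wheel = hue + 180°
H' = (242 + 180) mod 360 = 62°
S and L unchanged.
= HSL(62°, 73%, 72%)


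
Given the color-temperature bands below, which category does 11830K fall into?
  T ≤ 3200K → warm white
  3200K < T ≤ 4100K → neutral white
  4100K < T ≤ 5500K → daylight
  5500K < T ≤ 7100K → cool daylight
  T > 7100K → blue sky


Temperature: 11830K
11830K > 7100K → blue sky
Classification: blue sky


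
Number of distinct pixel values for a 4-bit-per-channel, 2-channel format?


Total bits = 4 bits/channel × 2 channels = 8 bits
Distinct pixel values = 2^8
= 256 pixel values


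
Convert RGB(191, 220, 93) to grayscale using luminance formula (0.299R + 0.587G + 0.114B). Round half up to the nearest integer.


Gray = 0.299×R + 0.587×G + 0.114×B
Gray = 0.299×191 + 0.587×220 + 0.114×93
Gray = 57.109 + 129.140 + 10.602
Gray = 196.851 → round half up → 197
Gray = 197


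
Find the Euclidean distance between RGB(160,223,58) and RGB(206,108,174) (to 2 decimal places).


d = √[(R₁-R₂)² + (G₁-G₂)² + (B₁-B₂)²]
d = √[(160-206)² + (223-108)² + (58-174)²]
d = √[2116 + 13225 + 13456]
d = √28797
d ≈ 169.70


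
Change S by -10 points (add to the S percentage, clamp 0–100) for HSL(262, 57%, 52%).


Original S = 57%
Adjustment = -10 percentage points
New S = 57 + (-10) = 47
Clamp to [0, 100] → 47
= HSL(262°, 47%, 52%)


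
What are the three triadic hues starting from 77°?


Triadic: equally spaced at 120° intervals
H1 = 77°
H2 = (77 + 120) mod 360 = 197°
H3 = (77 + 240) mod 360 = 317°
Triadic = 77°, 197°, 317°


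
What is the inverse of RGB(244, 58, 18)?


Invert: (255-R, 255-G, 255-B)
R: 255-244 = 11
G: 255-58 = 197
B: 255-18 = 237
= RGB(11, 197, 237)


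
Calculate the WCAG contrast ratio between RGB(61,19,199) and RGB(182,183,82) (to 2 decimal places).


Linearize each sRGB channel c=v/255: c/12.92 if c ≤ 0.04045 else ((c+0.055)/1.055)^2.4
L = 0.2126×R_lin + 0.7152×G_lin + 0.0722×B_lin
Color 1 (61,19,199):
  R=61: 61/255≈0.2392 > 0.04045 → ((0.2392+0.055)/1.055)^2.4 ≈ 0.04667
  G=19: 19/255≈0.0745 > 0.04045 → ((0.0745+0.055)/1.055)^2.4 ≈ 0.00651
  B=199: 199/255≈0.7804 > 0.04045 → ((0.7804+0.055)/1.055)^2.4 ≈ 0.57112
  L1 = 0.2126×0.04667 + 0.7152×0.00651 + 0.0722×0.57112 ≈ 0.05581
Color 2 (182,183,82):
  R=182: 182/255≈0.7137 > 0.04045 → ((0.7137+0.055)/1.055)^2.4 ≈ 0.46778
  G=183: 183/255≈0.7176 > 0.04045 → ((0.7176+0.055)/1.055)^2.4 ≈ 0.47353
  B=82: 82/255≈0.3216 > 0.04045 → ((0.3216+0.055)/1.055)^2.4 ≈ 0.08438
  L2 = 0.2126×0.46778 + 0.7152×0.47353 + 0.0722×0.08438 ≈ 0.44421
Lighter = 0.44421, Darker = 0.05581
Ratio = (L_lighter + 0.05) / (L_darker + 0.05)
Ratio = (0.44421 + 0.05) / (0.05581 + 0.05) = 0.49421 / 0.10581 ≈ 4.6706
Ratio ≈ 4.67:1


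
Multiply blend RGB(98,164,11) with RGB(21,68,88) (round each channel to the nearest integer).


Multiply: C = A×B/255, rounded to nearest integer
R: 98×21/255 = 2058/255 ≈ 8.071 → 8
G: 164×68/255 = 11152/255 ≈ 43.733 → 44
B: 11×88/255 = 968/255 ≈ 3.796 → 4
= RGB(8, 44, 4)


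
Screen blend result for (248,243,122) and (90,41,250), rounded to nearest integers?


Screen: C = 255 - (255-A)×(255-B)/255, rounded to nearest integer
R: 255 - (255-248)×(255-90)/255 = 255 - 1155/255 ≈ 255 - 4.529 = 250.471 → 250
G: 255 - (255-243)×(255-41)/255 = 255 - 2568/255 ≈ 255 - 10.071 = 244.929 → 245
B: 255 - (255-122)×(255-250)/255 = 255 - 665/255 ≈ 255 - 2.608 = 252.392 → 252
= RGB(250, 245, 252)


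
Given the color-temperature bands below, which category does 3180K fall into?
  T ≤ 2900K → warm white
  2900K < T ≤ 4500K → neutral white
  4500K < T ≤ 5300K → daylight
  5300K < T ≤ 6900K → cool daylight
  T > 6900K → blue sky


Temperature: 3180K
2900K < 3180K ≤ 4500K → neutral white
Classification: neutral white


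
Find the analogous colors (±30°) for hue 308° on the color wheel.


Base hue: 308°
Left analog: (308 - 30) mod 360 = 278°
Right analog: (308 + 30) mod 360 = 338°
Analogous hues = 278° and 338°


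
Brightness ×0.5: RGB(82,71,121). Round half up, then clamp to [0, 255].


Multiply each channel by 0.5, round half up, clamp to [0, 255]
R: 82×0.5 = 41
G: 71×0.5 = 35.5 → round → 36
B: 121×0.5 = 60.5 → round → 61
= RGB(41, 36, 61)


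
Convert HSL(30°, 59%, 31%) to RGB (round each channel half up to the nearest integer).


H=30°, S=0.59, L=0.31
C = (1-|2L-1|)×S = (1-|-0.38|)×0.59 = 0.3658
H' = H/60 = 30/60 ≈ 0.5000; X = C×(1-|H' mod 2 - 1|) = 0.1829
m = L - C/2 = 0.31 - 0.1829 = 0.1271
Sector ⌊H'⌋ = 0 → (R',G',B') = (0.3658, 0.1829, 0.0)
RGB = ((R'+m)×255, (G'+m)×255, (B'+m)×255) = (125.6895, 79.05, 32.4105)
Round half up → RGB(126, 79, 32)


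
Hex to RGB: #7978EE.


79 → 121 (R)
78 → 120 (G)
EE → 238 (B)
= RGB(121, 120, 238)


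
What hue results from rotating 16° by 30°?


New hue = (H + rotation) mod 360
New hue = (16 + 30) mod 360
= 46 mod 360
= 46°


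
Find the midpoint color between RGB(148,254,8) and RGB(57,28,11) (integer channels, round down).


Midpoint: each channel = ⌊(C₁+C₂)/2⌋
R: ⌊(148+57)/2⌋ = 102
G: ⌊(254+28)/2⌋ = 141
B: ⌊(8+11)/2⌋ = 9
= RGB(102, 141, 9)


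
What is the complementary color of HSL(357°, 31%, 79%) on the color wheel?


Complement = opposite side of color wheel = hue + 180°
H' = (357 + 180) mod 360 = 177°
S and L unchanged.
= HSL(177°, 31%, 79%)


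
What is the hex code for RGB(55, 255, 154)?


R = 55 → 37 (hex)
G = 255 → FF (hex)
B = 154 → 9A (hex)
Hex = #37FF9A


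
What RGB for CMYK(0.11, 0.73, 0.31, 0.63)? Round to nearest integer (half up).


R = 255 × (1-C) × (1-K) = 255 × 0.89 × 0.37 = 83.9715 → 84
G = 255 × (1-M) × (1-K) = 255 × 0.27 × 0.37 = 25.4745 → 25
B = 255 × (1-Y) × (1-K) = 255 × 0.69 × 0.37 = 65.1015 → 65
= RGB(84, 25, 65)


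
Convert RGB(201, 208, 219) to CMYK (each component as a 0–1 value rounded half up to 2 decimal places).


R'=201/255≈0.7882, G'=208/255≈0.8157, B'=219/255≈0.8588
K = 1 - max(R',G',B') = 1 - 219/255 = 36/255 = 0.14117… → 0.14
(1-R'-K)/(1-K) simplifies to (max-R)/max with max = 219:
C = (219-201)/219 = 18/219 = 0.08219… → 0.08
M = (219-208)/219 = 11/219 = 0.05022… → 0.05
Y = (219-219)/219 = 0/219 = 0 → 0.00
= CMYK(0.08, 0.05, 0.00, 0.14)


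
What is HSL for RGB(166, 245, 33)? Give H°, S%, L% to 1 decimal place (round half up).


Normalize: R'=166/255≈0.6510, G'=245/255≈0.9608, B'=33/255≈0.1294
Max=245/255, Min=33/255, Δ=Max-Min=212/255
L = (Max+Min)/2 = (245+33)/510 = 278/510 = 0.54509… → L = 54.5%
L > 0.5 → S = Δ/(2-Max-Min) = 212/(510-245-33) = 212/232 = 0.91379… → S = 91.4%
(the 1/255 factors cancel in S and H, so raw channel differences can be used)
Max is G' → H = 60 × ((B-R)/Δ + 2) = 60 × ((33-166)/212 + 2)
  -133/212 + 2 = -0.6273… + 2 = 1.3726…
  H = 60 × 1.3726… = 82.358…° → H = 82.4°
= HSL(82.4°, 91.4%, 54.5%)


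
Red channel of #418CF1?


Color: #418CF1
R = 41 = 65
G = 8C = 140
B = F1 = 241
Red = 65


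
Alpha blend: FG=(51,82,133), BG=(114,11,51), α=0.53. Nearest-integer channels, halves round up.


C = α×F + (1-α)×B, with 1-α = 0.47
R: 0.53×51 + 0.47×114 = 27.03 + 53.58 = 80.61 → 81
G: 0.53×82 + 0.47×11 = 43.46 + 5.17 = 48.63 → 49
B: 0.53×133 + 0.47×51 = 70.49 + 23.97 = 94.46 → 94
= RGB(81, 49, 94)


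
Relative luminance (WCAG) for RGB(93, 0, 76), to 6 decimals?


Linearize each channel (sRGB transfer function): c = v/255; c_lin = c/12.92 if c ≤ 0.04045, else ((c+0.055)/1.055)^2.4
  R: 93/255 ≈ 0.364706 > 0.04045 → ((0.364706+0.055)/1.055)^2.4 ≈ 0.109462
  G: 0/255 ≈ 0.000000 ≤ 0.04045 → 0.000000/12.92 ≈ 0.000000
  B: 76/255 ≈ 0.298039 > 0.04045 → ((0.298039+0.055)/1.055)^2.4 ≈ 0.072272
R_lin = 0.109462, G_lin = 0.000000, B_lin = 0.072272
L = 0.2126×R + 0.7152×G + 0.0722×B
L = 0.2126×0.109462 + 0.7152×0.000000 + 0.0722×0.072272
L ≈ 0.028490


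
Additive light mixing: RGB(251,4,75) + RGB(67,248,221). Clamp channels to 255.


Additive: each channel = min(255, C₁+C₂)
R: 251+67 = 318 → 255
G: 4+248 = 252 → 252
B: 75+221 = 296 → 255
= RGB(255, 252, 255)


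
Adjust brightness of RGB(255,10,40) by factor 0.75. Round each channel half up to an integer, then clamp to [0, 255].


Multiply each channel by 0.75, round half up, clamp to [0, 255]
R: 255×0.75 = 191.25 → round → 191
G: 10×0.75 = 7.5 → round → 8
B: 40×0.75 = 30
= RGB(191, 8, 30)


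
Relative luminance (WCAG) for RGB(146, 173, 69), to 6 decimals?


Linearize each channel (sRGB transfer function): c = v/255; c_lin = c/12.92 if c ≤ 0.04045, else ((c+0.055)/1.055)^2.4
  R: 146/255 ≈ 0.572549 > 0.04045 → ((0.572549+0.055)/1.055)^2.4 ≈ 0.287441
  G: 173/255 ≈ 0.678431 > 0.04045 → ((0.678431+0.055)/1.055)^2.4 ≈ 0.417885
  B: 69/255 ≈ 0.270588 > 0.04045 → ((0.270588+0.055)/1.055)^2.4 ≈ 0.059511
R_lin = 0.287441, G_lin = 0.417885, B_lin = 0.059511
L = 0.2126×R + 0.7152×G + 0.0722×B
L = 0.2126×0.287441 + 0.7152×0.417885 + 0.0722×0.059511
L ≈ 0.364278


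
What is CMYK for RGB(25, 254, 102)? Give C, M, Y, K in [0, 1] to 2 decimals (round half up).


R'=25/255≈0.0980, G'=254/255≈0.9961, B'=102/255≈0.4000
K = 1 - max(R',G',B') = 1 - 254/255 = 1/255 = 0.00392… → 0.00
(1-R'-K)/(1-K) simplifies to (max-R)/max with max = 254:
C = (254-25)/254 = 229/254 = 0.90157… → 0.90
M = (254-254)/254 = 0/254 = 0 → 0.00
Y = (254-102)/254 = 152/254 = 0.59842… → 0.60
= CMYK(0.90, 0.00, 0.60, 0.00)


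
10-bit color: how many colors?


Colors = 2^bits = 2^10
= 1,024 colors


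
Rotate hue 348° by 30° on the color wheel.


New hue = (H + rotation) mod 360
New hue = (348 + 30) mod 360
= 378 mod 360
= 18°


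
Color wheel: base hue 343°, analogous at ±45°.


Base hue: 343°
Left analog: (343 - 45) mod 360 = 298°
Right analog: (343 + 45) mod 360 = 28°
Analogous hues = 298° and 28°


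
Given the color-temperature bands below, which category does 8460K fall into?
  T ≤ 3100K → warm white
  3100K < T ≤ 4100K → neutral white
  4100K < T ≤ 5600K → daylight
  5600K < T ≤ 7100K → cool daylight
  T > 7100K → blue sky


Temperature: 8460K
8460K > 7100K → blue sky
Classification: blue sky


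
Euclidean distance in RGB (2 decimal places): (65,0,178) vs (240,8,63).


d = √[(R₁-R₂)² + (G₁-G₂)² + (B₁-B₂)²]
d = √[(65-240)² + (0-8)² + (178-63)²]
d = √[30625 + 64 + 13225]
d = √43914
d ≈ 209.56


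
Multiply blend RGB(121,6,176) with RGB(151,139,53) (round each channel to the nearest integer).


Multiply: C = A×B/255, rounded to nearest integer
R: 121×151/255 = 18271/255 ≈ 71.651 → 72
G: 6×139/255 = 834/255 ≈ 3.271 → 3
B: 176×53/255 = 9328/255 ≈ 36.580 → 37
= RGB(72, 3, 37)


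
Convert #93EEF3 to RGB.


93 → 147 (R)
EE → 238 (G)
F3 → 243 (B)
= RGB(147, 238, 243)


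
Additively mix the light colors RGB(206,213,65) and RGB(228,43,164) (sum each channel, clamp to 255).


Additive: each channel = min(255, C₁+C₂)
R: 206+228 = 434 → 255
G: 213+43 = 256 → 255
B: 65+164 = 229 → 229
= RGB(255, 255, 229)


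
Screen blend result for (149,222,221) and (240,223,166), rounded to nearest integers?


Screen: C = 255 - (255-A)×(255-B)/255, rounded to nearest integer
R: 255 - (255-149)×(255-240)/255 = 255 - 1590/255 ≈ 255 - 6.235 = 248.765 → 249
G: 255 - (255-222)×(255-223)/255 = 255 - 1056/255 ≈ 255 - 4.141 = 250.859 → 251
B: 255 - (255-221)×(255-166)/255 = 255 - 3026/255 ≈ 255 - 11.867 = 243.133 → 243
= RGB(249, 251, 243)


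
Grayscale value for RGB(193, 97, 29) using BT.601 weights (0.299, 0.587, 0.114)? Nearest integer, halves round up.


Gray = 0.299×R + 0.587×G + 0.114×B
Gray = 0.299×193 + 0.587×97 + 0.114×29
Gray = 57.707 + 56.939 + 3.306
Gray = 117.952 → round half up → 118
Gray = 118


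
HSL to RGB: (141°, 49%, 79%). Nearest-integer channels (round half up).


H=141°, S=0.49, L=0.79
C = (1-|2L-1|)×S = (1-|0.58|)×0.49 = 0.2058
H' = H/60 = 141/60 ≈ 2.3500; X = C×(1-|H' mod 2 - 1|) = 0.07203
m = L - C/2 = 0.79 - 0.1029 = 0.6871
Sector ⌊H'⌋ = 2 → (R',G',B') = (0.0, 0.2058, 0.07203)
RGB = ((R'+m)×255, (G'+m)×255, (B'+m)×255) = (175.2105, 227.6895, 193.57815)
Round half up → RGB(175, 228, 194)


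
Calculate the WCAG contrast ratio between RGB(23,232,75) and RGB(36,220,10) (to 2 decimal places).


Linearize each sRGB channel c=v/255: c/12.92 if c ≤ 0.04045 else ((c+0.055)/1.055)^2.4
L = 0.2126×R_lin + 0.7152×G_lin + 0.0722×B_lin
Color 1 (23,232,75):
  R=23: 23/255≈0.0902 > 0.04045 → ((0.0902+0.055)/1.055)^2.4 ≈ 0.00857
  G=232: 232/255≈0.9098 > 0.04045 → ((0.9098+0.055)/1.055)^2.4 ≈ 0.80695
  B=75: 75/255≈0.2941 > 0.04045 → ((0.2941+0.055)/1.055)^2.4 ≈ 0.07036
  L1 = 0.2126×0.00857 + 0.7152×0.80695 + 0.0722×0.07036 ≈ 0.58403
Color 2 (36,220,10):
  R=36: 36/255≈0.1412 > 0.04045 → ((0.1412+0.055)/1.055)^2.4 ≈ 0.01764
  G=220: 220/255≈0.8627 > 0.04045 → ((0.8627+0.055)/1.055)^2.4 ≈ 0.71569
  B=10: 10/255≈0.0392 ≤ 0.04045 → 0.0392/12.92 ≈ 0.00304
  L2 = 0.2126×0.01764 + 0.7152×0.71569 + 0.0722×0.00304 ≈ 0.51583
Lighter = 0.58403, Darker = 0.51583
Ratio = (L_lighter + 0.05) / (L_darker + 0.05)
Ratio = (0.58403 + 0.05) / (0.51583 + 0.05) = 0.63403 / 0.56583 ≈ 1.1205
Ratio ≈ 1.12:1


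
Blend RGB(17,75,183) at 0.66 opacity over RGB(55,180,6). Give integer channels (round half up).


C = α×F + (1-α)×B, with 1-α = 0.34
R: 0.66×17 + 0.34×55 = 11.22 + 18.70 = 29.92 → 30
G: 0.66×75 + 0.34×180 = 49.50 + 61.20 = 110.70 → 111
B: 0.66×183 + 0.34×6 = 120.78 + 2.04 = 122.82 → 123
= RGB(30, 111, 123)


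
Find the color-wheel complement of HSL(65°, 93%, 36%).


Complement = opposite side of color wheel = hue + 180°
H' = (65 + 180) mod 360 = 245°
S and L unchanged.
= HSL(245°, 93%, 36%)


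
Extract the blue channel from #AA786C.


Color: #AA786C
R = AA = 170
G = 78 = 120
B = 6C = 108
Blue = 108


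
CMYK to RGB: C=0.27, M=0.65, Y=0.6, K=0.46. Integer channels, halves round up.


R = 255 × (1-C) × (1-K) = 255 × 0.73 × 0.54 = 100.521 → 101
G = 255 × (1-M) × (1-K) = 255 × 0.35 × 0.54 = 48.195 → 48
B = 255 × (1-Y) × (1-K) = 255 × 0.40 × 0.54 = 55.08 → 55
= RGB(101, 48, 55)


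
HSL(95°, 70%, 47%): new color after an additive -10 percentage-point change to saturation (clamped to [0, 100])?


Original S = 70%
Adjustment = -10 percentage points
New S = 70 + (-10) = 60
Clamp to [0, 100] → 60
= HSL(95°, 60%, 47%)


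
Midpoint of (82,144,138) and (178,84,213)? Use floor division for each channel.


Midpoint: each channel = ⌊(C₁+C₂)/2⌋
R: ⌊(82+178)/2⌋ = 130
G: ⌊(144+84)/2⌋ = 114
B: ⌊(138+213)/2⌋ = 175
= RGB(130, 114, 175)


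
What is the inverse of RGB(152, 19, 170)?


Invert: (255-R, 255-G, 255-B)
R: 255-152 = 103
G: 255-19 = 236
B: 255-170 = 85
= RGB(103, 236, 85)


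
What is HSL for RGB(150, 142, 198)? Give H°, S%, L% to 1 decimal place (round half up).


Normalize: R'=150/255≈0.5882, G'=142/255≈0.5569, B'=198/255≈0.7765
Max=198/255, Min=142/255, Δ=Max-Min=56/255
L = (Max+Min)/2 = (198+142)/510 = 340/510 = 0.66666… → L = 66.7%
L > 0.5 → S = Δ/(2-Max-Min) = 56/(510-198-142) = 56/170 = 0.32941… → S = 32.9%
(the 1/255 factors cancel in S and H, so raw channel differences can be used)
Max is B' → H = 60 × ((R-G)/Δ + 4) = 60 × ((150-142)/56 + 4)
  8/56 + 4 = 0.1428… + 4 = 4.1428…
  H = 60 × 4.1428… = 248.571…° → H = 248.6°
= HSL(248.6°, 32.9%, 66.7%)


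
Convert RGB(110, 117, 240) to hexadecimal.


R = 110 → 6E (hex)
G = 117 → 75 (hex)
B = 240 → F0 (hex)
Hex = #6E75F0


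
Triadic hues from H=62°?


Triadic: equally spaced at 120° intervals
H1 = 62°
H2 = (62 + 120) mod 360 = 182°
H3 = (62 + 240) mod 360 = 302°
Triadic = 62°, 182°, 302°


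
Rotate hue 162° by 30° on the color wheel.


New hue = (H + rotation) mod 360
New hue = (162 + 30) mod 360
= 192 mod 360
= 192°


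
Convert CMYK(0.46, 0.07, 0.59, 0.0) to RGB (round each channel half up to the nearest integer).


R = 255 × (1-C) × (1-K) = 255 × 0.54 × 1.00 = 137.7 → 138
G = 255 × (1-M) × (1-K) = 255 × 0.93 × 1.00 = 237.15 → 237
B = 255 × (1-Y) × (1-K) = 255 × 0.41 × 1.00 = 104.55 → 105
= RGB(138, 237, 105)


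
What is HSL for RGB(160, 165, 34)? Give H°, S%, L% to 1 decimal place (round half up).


Normalize: R'=160/255≈0.6275, G'=165/255≈0.6471, B'=34/255≈0.1333
Max=165/255, Min=34/255, Δ=Max-Min=131/255
L = (Max+Min)/2 = (165+34)/510 = 199/510 = 0.39019… → L = 39.0%
L ≤ 0.5 → S = Δ/(Max+Min) = 131/(165+34) = 131/199 = 0.65829… → S = 65.8%
(the 1/255 factors cancel in S and H, so raw channel differences can be used)
Max is G' → H = 60 × ((B-R)/Δ + 2) = 60 × ((34-160)/131 + 2)
  -126/131 + 2 = -0.9618… + 2 = 1.0381…
  H = 60 × 1.0381… = 62.290…° → H = 62.3°
= HSL(62.3°, 65.8%, 39.0%)


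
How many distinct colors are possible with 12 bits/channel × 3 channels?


Total bits = 12 bits/channel × 3 channels = 36 bits
Distinct colors = 2^36
= 68,719,476,736 colors


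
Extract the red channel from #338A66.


Color: #338A66
R = 33 = 51
G = 8A = 138
B = 66 = 102
Red = 51


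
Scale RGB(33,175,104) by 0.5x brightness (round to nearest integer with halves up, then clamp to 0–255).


Multiply each channel by 0.5, round half up, clamp to [0, 255]
R: 33×0.5 = 16.5 → round → 17
G: 175×0.5 = 87.5 → round → 88
B: 104×0.5 = 52
= RGB(17, 88, 52)


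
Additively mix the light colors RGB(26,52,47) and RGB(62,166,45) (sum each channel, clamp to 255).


Additive: each channel = min(255, C₁+C₂)
R: 26+62 = 88 → 88
G: 52+166 = 218 → 218
B: 47+45 = 92 → 92
= RGB(88, 218, 92)


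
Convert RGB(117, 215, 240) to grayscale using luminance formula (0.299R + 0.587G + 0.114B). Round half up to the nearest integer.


Gray = 0.299×R + 0.587×G + 0.114×B
Gray = 0.299×117 + 0.587×215 + 0.114×240
Gray = 34.983 + 126.205 + 27.360
Gray = 188.548 → round half up → 189
Gray = 189


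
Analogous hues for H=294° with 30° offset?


Base hue: 294°
Left analog: (294 - 30) mod 360 = 264°
Right analog: (294 + 30) mod 360 = 324°
Analogous hues = 264° and 324°


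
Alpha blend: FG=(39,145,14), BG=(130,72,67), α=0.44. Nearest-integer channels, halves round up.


C = α×F + (1-α)×B, with 1-α = 0.56
R: 0.44×39 + 0.56×130 = 17.16 + 72.80 = 89.96 → 90
G: 0.44×145 + 0.56×72 = 63.80 + 40.32 = 104.12 → 104
B: 0.44×14 + 0.56×67 = 6.16 + 37.52 = 43.68 → 44
= RGB(90, 104, 44)


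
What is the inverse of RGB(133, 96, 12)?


Invert: (255-R, 255-G, 255-B)
R: 255-133 = 122
G: 255-96 = 159
B: 255-12 = 243
= RGB(122, 159, 243)


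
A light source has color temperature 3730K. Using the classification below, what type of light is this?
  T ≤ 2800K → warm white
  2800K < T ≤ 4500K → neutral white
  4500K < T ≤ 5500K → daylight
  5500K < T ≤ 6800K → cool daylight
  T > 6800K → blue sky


Temperature: 3730K
2800K < 3730K ≤ 4500K → neutral white
Classification: neutral white


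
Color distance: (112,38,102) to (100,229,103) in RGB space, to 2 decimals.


d = √[(R₁-R₂)² + (G₁-G₂)² + (B₁-B₂)²]
d = √[(112-100)² + (38-229)² + (102-103)²]
d = √[144 + 36481 + 1]
d = √36626
d ≈ 191.38


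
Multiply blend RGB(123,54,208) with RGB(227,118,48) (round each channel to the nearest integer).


Multiply: C = A×B/255, rounded to nearest integer
R: 123×227/255 = 27921/255 ≈ 109.494 → 109
G: 54×118/255 = 6372/255 ≈ 24.988 → 25
B: 208×48/255 = 9984/255 ≈ 39.153 → 39
= RGB(109, 25, 39)


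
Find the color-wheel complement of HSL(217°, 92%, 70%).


Complement = opposite side of color wheel = hue + 180°
H' = (217 + 180) mod 360 = 37°
S and L unchanged.
= HSL(37°, 92%, 70%)


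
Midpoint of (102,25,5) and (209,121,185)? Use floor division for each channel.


Midpoint: each channel = ⌊(C₁+C₂)/2⌋
R: ⌊(102+209)/2⌋ = 155
G: ⌊(25+121)/2⌋ = 73
B: ⌊(5+185)/2⌋ = 95
= RGB(155, 73, 95)


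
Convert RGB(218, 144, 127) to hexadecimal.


R = 218 → DA (hex)
G = 144 → 90 (hex)
B = 127 → 7F (hex)
Hex = #DA907F


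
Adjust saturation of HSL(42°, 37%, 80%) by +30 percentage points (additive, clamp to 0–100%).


Original S = 37%
Adjustment = +30 percentage points
New S = 37 + (30) = 67
Clamp to [0, 100] → 67
= HSL(42°, 67%, 80%)


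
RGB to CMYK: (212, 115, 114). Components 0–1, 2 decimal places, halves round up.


R'=212/255≈0.8314, G'=115/255≈0.4510, B'=114/255≈0.4471
K = 1 - max(R',G',B') = 1 - 212/255 = 43/255 = 0.16862… → 0.17
(1-R'-K)/(1-K) simplifies to (max-R)/max with max = 212:
C = (212-212)/212 = 0/212 = 0 → 0.00
M = (212-115)/212 = 97/212 = 0.45754… → 0.46
Y = (212-114)/212 = 98/212 = 0.46226… → 0.46
= CMYK(0.00, 0.46, 0.46, 0.17)


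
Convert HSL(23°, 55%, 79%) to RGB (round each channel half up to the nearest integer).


H=23°, S=0.55, L=0.79
C = (1-|2L-1|)×S = (1-|0.58|)×0.55 = 0.231
H' = H/60 = 23/60 ≈ 0.3833; X = C×(1-|H' mod 2 - 1|) = 0.08855
m = L - C/2 = 0.79 - 0.1155 = 0.6745
Sector ⌊H'⌋ = 0 → (R',G',B') = (0.231, 0.08855, 0.0)
RGB = ((R'+m)×255, (G'+m)×255, (B'+m)×255) = (230.9025, 194.57775, 171.9975)
Round half up → RGB(231, 195, 172)


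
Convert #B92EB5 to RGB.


B9 → 185 (R)
2E → 46 (G)
B5 → 181 (B)
= RGB(185, 46, 181)


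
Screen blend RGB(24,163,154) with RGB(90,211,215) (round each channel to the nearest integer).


Screen: C = 255 - (255-A)×(255-B)/255, rounded to nearest integer
R: 255 - (255-24)×(255-90)/255 = 255 - 38115/255 ≈ 255 - 149.471 = 105.529 → 106
G: 255 - (255-163)×(255-211)/255 = 255 - 4048/255 ≈ 255 - 15.875 = 239.125 → 239
B: 255 - (255-154)×(255-215)/255 = 255 - 4040/255 ≈ 255 - 15.843 = 239.157 → 239
= RGB(106, 239, 239)


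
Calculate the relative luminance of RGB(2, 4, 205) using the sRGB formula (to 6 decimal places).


Linearize each channel (sRGB transfer function): c = v/255; c_lin = c/12.92 if c ≤ 0.04045, else ((c+0.055)/1.055)^2.4
  R: 2/255 ≈ 0.007843 ≤ 0.04045 → 0.007843/12.92 ≈ 0.000607
  G: 4/255 ≈ 0.015686 ≤ 0.04045 → 0.015686/12.92 ≈ 0.001214
  B: 205/255 ≈ 0.803922 > 0.04045 → ((0.803922+0.055)/1.055)^2.4 ≈ 0.610496
R_lin = 0.000607, G_lin = 0.001214, B_lin = 0.610496
L = 0.2126×R + 0.7152×G + 0.0722×B
L = 0.2126×0.000607 + 0.7152×0.001214 + 0.0722×0.610496
L ≈ 0.045075


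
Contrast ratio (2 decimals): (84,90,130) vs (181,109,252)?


Linearize each sRGB channel c=v/255: c/12.92 if c ≤ 0.04045 else ((c+0.055)/1.055)^2.4
L = 0.2126×R_lin + 0.7152×G_lin + 0.0722×B_lin
Color 1 (84,90,130):
  R=84: 84/255≈0.3294 > 0.04045 → ((0.3294+0.055)/1.055)^2.4 ≈ 0.08866
  G=90: 90/255≈0.3529 > 0.04045 → ((0.3529+0.055)/1.055)^2.4 ≈ 0.10224
  B=130: 130/255≈0.5098 > 0.04045 → ((0.5098+0.055)/1.055)^2.4 ≈ 0.22323
  L1 = 0.2126×0.08866 + 0.7152×0.10224 + 0.0722×0.22323 ≈ 0.10809
Color 2 (181,109,252):
  R=181: 181/255≈0.7098 > 0.04045 → ((0.7098+0.055)/1.055)^2.4 ≈ 0.46208
  G=109: 109/255≈0.4275 > 0.04045 → ((0.4275+0.055)/1.055)^2.4 ≈ 0.15293
  B=252: 252/255≈0.9882 > 0.04045 → ((0.9882+0.055)/1.055)^2.4 ≈ 0.97345
  L2 = 0.2126×0.46208 + 0.7152×0.15293 + 0.0722×0.97345 ≈ 0.27789
Lighter = 0.27789, Darker = 0.10809
Ratio = (L_lighter + 0.05) / (L_darker + 0.05)
Ratio = (0.27789 + 0.05) / (0.10809 + 0.05) = 0.32789 / 0.15809 ≈ 2.0741
Ratio ≈ 2.07:1


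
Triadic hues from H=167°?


Triadic: equally spaced at 120° intervals
H1 = 167°
H2 = (167 + 120) mod 360 = 287°
H3 = (167 + 240) mod 360 = 47°
Triadic = 167°, 287°, 47°


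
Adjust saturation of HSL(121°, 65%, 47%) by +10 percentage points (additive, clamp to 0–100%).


Original S = 65%
Adjustment = +10 percentage points
New S = 65 + (10) = 75
Clamp to [0, 100] → 75
= HSL(121°, 75%, 47%)


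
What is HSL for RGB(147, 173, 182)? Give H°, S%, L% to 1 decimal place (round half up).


Normalize: R'=147/255≈0.5765, G'=173/255≈0.6784, B'=182/255≈0.7137
Max=182/255, Min=147/255, Δ=Max-Min=35/255
L = (Max+Min)/2 = (182+147)/510 = 329/510 = 0.64509… → L = 64.5%
L > 0.5 → S = Δ/(2-Max-Min) = 35/(510-182-147) = 35/181 = 0.19337… → S = 19.3%
(the 1/255 factors cancel in S and H, so raw channel differences can be used)
Max is B' → H = 60 × ((R-G)/Δ + 4) = 60 × ((147-173)/35 + 4)
  -26/35 + 4 = -0.7428… + 4 = 3.2571…
  H = 60 × 3.2571… = 195.428…° → H = 195.4°
= HSL(195.4°, 19.3%, 64.5%)


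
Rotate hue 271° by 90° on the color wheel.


New hue = (H + rotation) mod 360
New hue = (271 + 90) mod 360
= 361 mod 360
= 1°


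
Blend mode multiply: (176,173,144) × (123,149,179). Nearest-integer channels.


Multiply: C = A×B/255, rounded to nearest integer
R: 176×123/255 = 21648/255 ≈ 84.894 → 85
G: 173×149/255 = 25777/255 ≈ 101.086 → 101
B: 144×179/255 = 25776/255 ≈ 101.082 → 101
= RGB(85, 101, 101)


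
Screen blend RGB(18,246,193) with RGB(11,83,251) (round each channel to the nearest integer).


Screen: C = 255 - (255-A)×(255-B)/255, rounded to nearest integer
R: 255 - (255-18)×(255-11)/255 = 255 - 57828/255 ≈ 255 - 226.776 = 28.224 → 28
G: 255 - (255-246)×(255-83)/255 = 255 - 1548/255 ≈ 255 - 6.071 = 248.929 → 249
B: 255 - (255-193)×(255-251)/255 = 255 - 248/255 ≈ 255 - 0.973 = 254.027 → 254
= RGB(28, 249, 254)


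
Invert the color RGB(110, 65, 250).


Invert: (255-R, 255-G, 255-B)
R: 255-110 = 145
G: 255-65 = 190
B: 255-250 = 5
= RGB(145, 190, 5)


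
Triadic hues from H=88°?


Triadic: equally spaced at 120° intervals
H1 = 88°
H2 = (88 + 120) mod 360 = 208°
H3 = (88 + 240) mod 360 = 328°
Triadic = 88°, 208°, 328°


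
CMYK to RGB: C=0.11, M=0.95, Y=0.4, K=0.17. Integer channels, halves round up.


R = 255 × (1-C) × (1-K) = 255 × 0.89 × 0.83 = 188.3685 → 188
G = 255 × (1-M) × (1-K) = 255 × 0.05 × 0.83 = 10.5825 → 11
B = 255 × (1-Y) × (1-K) = 255 × 0.60 × 0.83 = 126.99 → 127
= RGB(188, 11, 127)


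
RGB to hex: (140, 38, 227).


R = 140 → 8C (hex)
G = 38 → 26 (hex)
B = 227 → E3 (hex)
Hex = #8C26E3


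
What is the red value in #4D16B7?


Color: #4D16B7
R = 4D = 77
G = 16 = 22
B = B7 = 183
Red = 77


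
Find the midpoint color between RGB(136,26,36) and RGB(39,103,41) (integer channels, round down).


Midpoint: each channel = ⌊(C₁+C₂)/2⌋
R: ⌊(136+39)/2⌋ = 87
G: ⌊(26+103)/2⌋ = 64
B: ⌊(36+41)/2⌋ = 38
= RGB(87, 64, 38)


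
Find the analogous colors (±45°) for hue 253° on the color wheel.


Base hue: 253°
Left analog: (253 - 45) mod 360 = 208°
Right analog: (253 + 45) mod 360 = 298°
Analogous hues = 208° and 298°


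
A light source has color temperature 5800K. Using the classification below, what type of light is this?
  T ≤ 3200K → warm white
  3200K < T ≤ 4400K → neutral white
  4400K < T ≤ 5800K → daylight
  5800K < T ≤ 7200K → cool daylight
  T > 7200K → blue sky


Temperature: 5800K
4400K < 5800K ≤ 5800K → daylight
Classification: daylight


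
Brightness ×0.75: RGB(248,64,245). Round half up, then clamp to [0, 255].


Multiply each channel by 0.75, round half up, clamp to [0, 255]
R: 248×0.75 = 186
G: 64×0.75 = 48
B: 245×0.75 = 183.75 → round → 184
= RGB(186, 48, 184)


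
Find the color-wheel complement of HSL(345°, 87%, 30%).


Complement = opposite side of color wheel = hue + 180°
H' = (345 + 180) mod 360 = 165°
S and L unchanged.
= HSL(165°, 87%, 30%)


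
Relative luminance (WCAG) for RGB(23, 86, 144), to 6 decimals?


Linearize each channel (sRGB transfer function): c = v/255; c_lin = c/12.92 if c ≤ 0.04045, else ((c+0.055)/1.055)^2.4
  R: 23/255 ≈ 0.090196 > 0.04045 → ((0.090196+0.055)/1.055)^2.4 ≈ 0.008568
  G: 86/255 ≈ 0.337255 > 0.04045 → ((0.337255+0.055)/1.055)^2.4 ≈ 0.093059
  B: 144/255 ≈ 0.564706 > 0.04045 → ((0.564706+0.055)/1.055)^2.4 ≈ 0.278894
R_lin = 0.008568, G_lin = 0.093059, B_lin = 0.278894
L = 0.2126×R + 0.7152×G + 0.0722×B
L = 0.2126×0.008568 + 0.7152×0.093059 + 0.0722×0.278894
L ≈ 0.088514


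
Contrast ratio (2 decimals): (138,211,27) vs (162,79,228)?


Linearize each sRGB channel c=v/255: c/12.92 if c ≤ 0.04045 else ((c+0.055)/1.055)^2.4
L = 0.2126×R_lin + 0.7152×G_lin + 0.0722×B_lin
Color 1 (138,211,27):
  R=138: 138/255≈0.5412 > 0.04045 → ((0.5412+0.055)/1.055)^2.4 ≈ 0.25415
  G=211: 211/255≈0.8275 > 0.04045 → ((0.8275+0.055)/1.055)^2.4 ≈ 0.65141
  B=27: 27/255≈0.1059 > 0.04045 → ((0.1059+0.055)/1.055)^2.4 ≈ 0.01096
  L1 = 0.2126×0.25415 + 0.7152×0.65141 + 0.0722×0.01096 ≈ 0.52071
Color 2 (162,79,228):
  R=162: 162/255≈0.6353 > 0.04045 → ((0.6353+0.055)/1.055)^2.4 ≈ 0.36131
  G=79: 79/255≈0.3098 > 0.04045 → ((0.3098+0.055)/1.055)^2.4 ≈ 0.07819
  B=228: 228/255≈0.8941 > 0.04045 → ((0.8941+0.055)/1.055)^2.4 ≈ 0.77582
  L2 = 0.2126×0.36131 + 0.7152×0.07819 + 0.0722×0.77582 ≈ 0.18875
Lighter = 0.52071, Darker = 0.18875
Ratio = (L_lighter + 0.05) / (L_darker + 0.05)
Ratio = (0.52071 + 0.05) / (0.18875 + 0.05) = 0.57071 / 0.23875 ≈ 2.3904
Ratio ≈ 2.39:1


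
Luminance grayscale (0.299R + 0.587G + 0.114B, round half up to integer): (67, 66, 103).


Gray = 0.299×R + 0.587×G + 0.114×B
Gray = 0.299×67 + 0.587×66 + 0.114×103
Gray = 20.033 + 38.742 + 11.742
Gray = 70.517 → round half up → 71
Gray = 71


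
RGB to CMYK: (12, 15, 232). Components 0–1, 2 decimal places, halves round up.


R'=12/255≈0.0471, G'=15/255≈0.0588, B'=232/255≈0.9098
K = 1 - max(R',G',B') = 1 - 232/255 = 23/255 = 0.09019… → 0.09
(1-R'-K)/(1-K) simplifies to (max-R)/max with max = 232:
C = (232-12)/232 = 220/232 = 0.94827… → 0.95
M = (232-15)/232 = 217/232 = 0.93534… → 0.94
Y = (232-232)/232 = 0/232 = 0 → 0.00
= CMYK(0.95, 0.94, 0.00, 0.09)


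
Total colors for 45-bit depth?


Colors = 2^bits = 2^45
= 35,184,372,088,832 colors


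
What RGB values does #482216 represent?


48 → 72 (R)
22 → 34 (G)
16 → 22 (B)
= RGB(72, 34, 22)


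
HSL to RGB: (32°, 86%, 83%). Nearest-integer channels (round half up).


H=32°, S=0.86, L=0.83
C = (1-|2L-1|)×S = (1-|0.66|)×0.86 = 0.2924
H' = H/60 = 32/60 ≈ 0.5333; X = C×(1-|H' mod 2 - 1|) ≈ 0.1559
m = L - C/2 = 0.83 - 0.1462 = 0.6838
Sector ⌊H'⌋ = 0 → (R',G',B') = (0.2924, ≈0.1559, 0.0)
RGB = ((R'+m)×255, (G'+m)×255, (B'+m)×255) = (248.931, 214.1354, 174.369)
Round half up → RGB(249, 214, 174)


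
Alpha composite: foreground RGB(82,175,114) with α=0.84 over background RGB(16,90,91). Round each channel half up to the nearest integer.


C = α×F + (1-α)×B, with 1-α = 0.16
R: 0.84×82 + 0.16×16 = 68.88 + 2.56 = 71.44 → 71
G: 0.84×175 + 0.16×90 = 147.00 + 14.40 = 161.40 → 161
B: 0.84×114 + 0.16×91 = 95.76 + 14.56 = 110.32 → 110
= RGB(71, 161, 110)


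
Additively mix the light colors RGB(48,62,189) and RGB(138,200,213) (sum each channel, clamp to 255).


Additive: each channel = min(255, C₁+C₂)
R: 48+138 = 186 → 186
G: 62+200 = 262 → 255
B: 189+213 = 402 → 255
= RGB(186, 255, 255)


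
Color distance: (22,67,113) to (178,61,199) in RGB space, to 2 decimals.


d = √[(R₁-R₂)² + (G₁-G₂)² + (B₁-B₂)²]
d = √[(22-178)² + (67-61)² + (113-199)²]
d = √[24336 + 36 + 7396]
d = √31768
d ≈ 178.24


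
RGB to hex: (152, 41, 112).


R = 152 → 98 (hex)
G = 41 → 29 (hex)
B = 112 → 70 (hex)
Hex = #982970


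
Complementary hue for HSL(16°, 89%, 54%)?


Complement = opposite side of color wheel = hue + 180°
H' = (16 + 180) mod 360 = 196°
S and L unchanged.
= HSL(196°, 89%, 54%)


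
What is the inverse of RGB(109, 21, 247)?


Invert: (255-R, 255-G, 255-B)
R: 255-109 = 146
G: 255-21 = 234
B: 255-247 = 8
= RGB(146, 234, 8)


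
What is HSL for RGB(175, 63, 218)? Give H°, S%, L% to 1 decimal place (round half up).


Normalize: R'=175/255≈0.6863, G'=63/255≈0.2471, B'=218/255≈0.8549
Max=218/255, Min=63/255, Δ=Max-Min=155/255
L = (Max+Min)/2 = (218+63)/510 = 281/510 = 0.55098… → L = 55.1%
L > 0.5 → S = Δ/(2-Max-Min) = 155/(510-218-63) = 155/229 = 0.67685… → S = 67.7%
(the 1/255 factors cancel in S and H, so raw channel differences can be used)
Max is B' → H = 60 × ((R-G)/Δ + 4) = 60 × ((175-63)/155 + 4)
  112/155 + 4 = 0.7225… + 4 = 4.7225…
  H = 60 × 4.7225… = 283.354…° → H = 283.4°
= HSL(283.4°, 67.7%, 55.1%)


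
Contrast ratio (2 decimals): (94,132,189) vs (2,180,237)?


Linearize each sRGB channel c=v/255: c/12.92 if c ≤ 0.04045 else ((c+0.055)/1.055)^2.4
L = 0.2126×R_lin + 0.7152×G_lin + 0.0722×B_lin
Color 1 (94,132,189):
  R=94: 94/255≈0.3686 > 0.04045 → ((0.3686+0.055)/1.055)^2.4 ≈ 0.11193
  G=132: 132/255≈0.5176 > 0.04045 → ((0.5176+0.055)/1.055)^2.4 ≈ 0.23074
  B=189: 189/255≈0.7412 > 0.04045 → ((0.7412+0.055)/1.055)^2.4 ≈ 0.50888
  L1 = 0.2126×0.11193 + 0.7152×0.23074 + 0.0722×0.50888 ≈ 0.22556
Color 2 (2,180,237):
  R=2: 2/255≈0.0078 ≤ 0.04045 → 0.0078/12.92 ≈ 0.00061
  G=180: 180/255≈0.7059 > 0.04045 → ((0.7059+0.055)/1.055)^2.4 ≈ 0.45641
  B=237: 237/255≈0.9294 > 0.04045 → ((0.9294+0.055)/1.055)^2.4 ≈ 0.84687
  L2 = 0.2126×0.00061 + 0.7152×0.45641 + 0.0722×0.84687 ≈ 0.38770
Lighter = 0.38770, Darker = 0.22556
Ratio = (L_lighter + 0.05) / (L_darker + 0.05)
Ratio = (0.38770 + 0.05) / (0.22556 + 0.05) = 0.43770 / 0.27556 ≈ 1.5884
Ratio ≈ 1.59:1


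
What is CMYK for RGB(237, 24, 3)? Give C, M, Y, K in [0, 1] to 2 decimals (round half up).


R'=237/255≈0.9294, G'=24/255≈0.0941, B'=3/255≈0.0118
K = 1 - max(R',G',B') = 1 - 237/255 = 18/255 = 0.07058… → 0.07
(1-R'-K)/(1-K) simplifies to (max-R)/max with max = 237:
C = (237-237)/237 = 0/237 = 0 → 0.00
M = (237-24)/237 = 213/237 = 0.89873… → 0.90
Y = (237-3)/237 = 234/237 = 0.98734… → 0.99
= CMYK(0.00, 0.90, 0.99, 0.07)
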